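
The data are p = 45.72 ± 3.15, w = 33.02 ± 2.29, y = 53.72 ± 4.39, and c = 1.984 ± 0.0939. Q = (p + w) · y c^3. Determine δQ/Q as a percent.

17.1%

Let u = p + w = 78.74. δu = √(δp² + δw²) = √(9.92 + 5.24) = 3.89, so δu/u = 0.0495.
Q is then a monomial in u, y, c:
δQ/Q = √((δu/u)² + (1·δy/y)² + (3·δc/c)²) = √(0.00245 + 0.00668 + 0.0202) = 0.171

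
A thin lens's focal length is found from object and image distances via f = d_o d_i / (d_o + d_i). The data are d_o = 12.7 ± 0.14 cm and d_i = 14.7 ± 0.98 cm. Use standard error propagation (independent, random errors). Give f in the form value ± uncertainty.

6.81 ± 0.214 cm

∂f/∂d_o = (d_i/(d_o+d_i))² = 0.288;  ∂f/∂d_i = (d_o/(d_o+d_i))² = 0.215
δf = √((∂f/∂d_o · δd_o)² + (∂f/∂d_i · δd_i)²) = √(0.00162 + 0.0443) = 0.214 cm
f = 6.81 cm.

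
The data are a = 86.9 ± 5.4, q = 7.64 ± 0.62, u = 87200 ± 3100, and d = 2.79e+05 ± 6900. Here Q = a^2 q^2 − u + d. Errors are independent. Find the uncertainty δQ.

Let p = a^2·q^2 = 4.41e+05. δp/p = √((2·δa/a)² + (2·δq/q)²) = √(0.0154 + 0.0263) = 0.204, so δp = 90100.
Q = p − u + d: δQ = √(δp² + δu² + δd²) = √(8.12e+09 + 9.61e+06 + 4.76e+07) = 90400

90400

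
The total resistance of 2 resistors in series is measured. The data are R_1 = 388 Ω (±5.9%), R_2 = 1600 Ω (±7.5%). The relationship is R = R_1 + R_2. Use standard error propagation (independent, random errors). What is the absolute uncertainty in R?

122 Ω

Each term contributes (cᵢ δxᵢ)² to (δR)²:
  (δR_1)² = 524;  (δR_2)² = 14400
δR = √(14900) = 122 Ω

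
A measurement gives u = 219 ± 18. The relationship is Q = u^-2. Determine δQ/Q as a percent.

Q ∝ u^-2, so δQ/Q = |-2| · δu/u = 2 × 0.0822 = 0.164.

16.4%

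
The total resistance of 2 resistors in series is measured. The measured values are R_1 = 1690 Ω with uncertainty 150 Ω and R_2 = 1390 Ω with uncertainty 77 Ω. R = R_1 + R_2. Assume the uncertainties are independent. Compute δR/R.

Absolute uncertainties add in quadrature for a linear combination:
  (δR_1)² = 22500;  (δR_2)² = 5930
δR = √(28400) = 169 Ω
R = 3080 Ω, so δR/R = 169/3080 = 0.0547.

0.0547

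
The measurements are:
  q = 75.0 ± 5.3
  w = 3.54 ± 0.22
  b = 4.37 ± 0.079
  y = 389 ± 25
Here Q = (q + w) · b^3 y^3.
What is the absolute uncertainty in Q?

8.15e+10

Let u = q + w = 78.5. δu = √(δq² + δw²) = √(28.1 + 0.0484) = 5.30, so δu/u = 0.0675.
Q is then a monomial in u, b, y:
δQ/Q = √((δu/u)² + (3·δb/b)² + (3·δy/y)²) = √(0.00456 + 0.00294 + 0.0372) = 0.211
Q = 3.86e+11, so δQ = 0.211 × 3.86e+11 = 8.15e+10.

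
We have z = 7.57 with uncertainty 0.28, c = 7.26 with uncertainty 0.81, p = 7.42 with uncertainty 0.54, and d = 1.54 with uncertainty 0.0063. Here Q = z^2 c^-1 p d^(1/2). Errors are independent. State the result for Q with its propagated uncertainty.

72.7 ± 11.1

Q is a product of powers, so relative uncertainties combine in quadrature:
  (2·δz/z)² = (2×0.0370)² = 0.00547;  (-1·δc/c)² = (-1×0.112)² = 0.0124;  (1·δp/p)² = (1×0.0728)² = 0.00530;  (½·δd/d)² = (0.5×0.00409)² = 4.18e-06
δQ/Q = √(0.0232) = 0.152
Q = 72.7, so δQ = 0.152 × 72.7 = 11.1.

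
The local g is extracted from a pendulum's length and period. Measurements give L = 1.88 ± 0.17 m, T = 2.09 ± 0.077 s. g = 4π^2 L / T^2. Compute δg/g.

0.117

g is a product of powers, so relative uncertainties combine in quadrature:
  (1·δL/L)² = (1×0.0904)² = 0.00818;  (-2·δT/T)² = (-2×0.0368)² = 0.00543
δg/g = √(0.0136) = 0.117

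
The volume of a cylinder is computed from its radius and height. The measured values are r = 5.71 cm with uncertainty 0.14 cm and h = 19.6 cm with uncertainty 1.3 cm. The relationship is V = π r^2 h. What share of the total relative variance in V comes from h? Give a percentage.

(δV/V)² = (2·δr/r)² + (1·δh/h)²
  r term: (2×0.0245)² = 0.00240
  h term: (1×0.0663)² = 0.00440
Total = 0.00680. Share from h = 0.00440/0.00680 = 0.647.

64.7%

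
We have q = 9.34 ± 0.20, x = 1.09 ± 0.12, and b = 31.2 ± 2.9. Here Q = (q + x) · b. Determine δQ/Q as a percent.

9.56%

Let u = q + x = 10.4. δu = √(δq² + δx²) = √(0.0400 + 0.0144) = 0.233, so δu/u = 0.0224.
Q is then a monomial in u, b:
δQ/Q = √((δu/u)² + (1·δb/b)²) = √(0.000500 + 0.00864) = 0.0956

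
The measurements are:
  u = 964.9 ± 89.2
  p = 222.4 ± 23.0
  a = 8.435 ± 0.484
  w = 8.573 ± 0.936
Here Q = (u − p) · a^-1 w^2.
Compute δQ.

1670

Let h = u − p = 742.5. δh = √(δu² + δp²) = √(7960 + 529) = 92.1, so δh/h = 0.124.
Q is then a monomial in h, a, w:
δQ/Q = √((δh/h)² + (-1·δa/a)² + (2·δw/w)²) = √(0.0154 + 0.00329 + 0.0477) = 0.258
Q = 6470, so δQ = 0.258 × 6470 = 1670.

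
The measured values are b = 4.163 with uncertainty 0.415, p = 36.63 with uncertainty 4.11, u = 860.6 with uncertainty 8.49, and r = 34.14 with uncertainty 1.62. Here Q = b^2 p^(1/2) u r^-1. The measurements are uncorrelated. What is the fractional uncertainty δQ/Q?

Q is a product of powers, so relative uncertainties combine in quadrature:
  (2·δb/b)² = (2×0.0997)² = 0.0398;  (½·δp/p)² = (0.5×0.112)² = 0.00315;  (1·δu/u)² = (1×0.00987)² = 9.73e-05;  (-1·δr/r)² = (-1×0.0475)² = 0.00225
δQ/Q = √(0.0452) = 0.213

0.213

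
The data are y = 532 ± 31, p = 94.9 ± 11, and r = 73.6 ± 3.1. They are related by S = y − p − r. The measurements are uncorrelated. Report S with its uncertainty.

Sums and differences: (δS)² = Σ (cᵢ δxᵢ)².
  (δy)² = 961;  (δp)² = 121;  (δr)² = 9.61
δS = √(1090) = 33.0
S = 364.

364 ± 33.0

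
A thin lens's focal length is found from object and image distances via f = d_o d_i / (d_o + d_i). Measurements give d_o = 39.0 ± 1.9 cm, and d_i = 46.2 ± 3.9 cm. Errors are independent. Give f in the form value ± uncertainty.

21.1 ± 0.990 cm

∂f/∂d_o = (d_i/(d_o+d_i))² = 0.294;  ∂f/∂d_i = (d_o/(d_o+d_i))² = 0.210
δf = √((∂f/∂d_o · δd_o)² + (∂f/∂d_i · δd_i)²) = √(0.312 + 0.668) = 0.990 cm
f = 21.1 cm.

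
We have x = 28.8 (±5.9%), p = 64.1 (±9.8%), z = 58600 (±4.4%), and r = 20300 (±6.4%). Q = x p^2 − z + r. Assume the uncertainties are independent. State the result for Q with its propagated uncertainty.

Let w = x·p^2 = 1.18e+05. δw/w = √((1·δx/x)² + (2·δp/p)²) = √(0.00348 + 0.0384) = 0.205, so δw = 24200.
Q = w − z + r: δQ = √(δw² + δz² + δr²) = √(5.87e+08 + 6.65e+06 + 1.69e+06) = 24400
Q = 80000.

80000 ± 24400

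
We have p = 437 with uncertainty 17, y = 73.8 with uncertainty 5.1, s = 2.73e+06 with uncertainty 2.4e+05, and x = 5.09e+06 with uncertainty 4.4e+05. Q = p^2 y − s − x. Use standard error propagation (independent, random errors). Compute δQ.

Let w = p^2·y = 1.41e+07. δw/w = √((2·δp/p)² + (1·δy/y)²) = √(0.00605 + 0.00478) = 0.104, so δw = 1.47e+06.
Q = w − s − x: δQ = √(δw² + δs² + δx²) = √(2.15e+12 + 5.76e+10 + 1.94e+11) = 1.55e+06

1.55e+06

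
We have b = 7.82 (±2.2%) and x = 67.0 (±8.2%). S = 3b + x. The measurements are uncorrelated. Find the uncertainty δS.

For a sum/difference, combine absolute errors in quadrature:
  (3·δb)² = 0.266;  (δx)² = 30.2
δS = √(30.5) = 5.52

5.52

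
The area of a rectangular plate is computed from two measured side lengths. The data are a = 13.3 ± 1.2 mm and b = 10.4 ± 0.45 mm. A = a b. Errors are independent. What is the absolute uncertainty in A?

For a monomial A ∝ a, b, fractional errors add in quadrature:
  (1·δa/a)² = (1×0.0902)² = 0.00814;  (1·δb/b)² = (1×0.0433)² = 0.00187
δA/A = √(0.0100) = 0.100
A = 138 mm^2, so δA = 0.100 × 138 = 13.8 mm^2.

13.8 mm^2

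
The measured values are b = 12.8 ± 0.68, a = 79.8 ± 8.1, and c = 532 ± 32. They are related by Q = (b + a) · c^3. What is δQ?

Let u = b + a = 92.6. δu = √(δb² + δa²) = √(0.462 + 65.6) = 8.13, so δu/u = 0.0878.
Q is then a monomial in u, c:
δQ/Q = √((δu/u)² + (3·δc/c)²) = √(0.00771 + 0.0326) = 0.201
Q = 1.39e+10, so δQ = 0.201 × 1.39e+10 = 2.8e+09.

2.8e+09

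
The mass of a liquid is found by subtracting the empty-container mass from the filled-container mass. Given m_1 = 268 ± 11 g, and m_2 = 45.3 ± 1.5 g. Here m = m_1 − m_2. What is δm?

Each term contributes (cᵢ δxᵢ)² to (δm)²:
  (δm_1)² = 121;  (δm_2)² = 2.25
δm = √(123) = 11.1 g

11.1 g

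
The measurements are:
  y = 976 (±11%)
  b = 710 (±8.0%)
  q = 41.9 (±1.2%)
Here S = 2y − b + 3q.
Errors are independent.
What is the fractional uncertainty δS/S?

S is a linear combination, so absolute uncertainties add in quadrature:
  (2·δy)² = 46100;  (δb)² = 3230;  (3·δq)² = 2.28
δS = √(49300) = 222
S = 1370, so δS/S = 222/1370 = 0.162.

0.162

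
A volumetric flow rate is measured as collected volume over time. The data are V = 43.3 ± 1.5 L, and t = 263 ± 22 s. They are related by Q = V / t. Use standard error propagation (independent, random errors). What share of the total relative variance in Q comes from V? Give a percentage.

(δQ/Q)² = (1·δV/V)² + (-1·δt/t)²
  V term: (1×0.0346)² = 0.00120
  t term: (-1×0.0837)² = 0.00700
Total = 0.00820. Share from V = 0.00120/0.00820 = 0.146.

14.6%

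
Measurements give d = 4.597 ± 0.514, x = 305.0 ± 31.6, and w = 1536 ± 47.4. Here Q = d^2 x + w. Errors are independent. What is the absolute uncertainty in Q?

Let p = d^2·x = 6445. δp/p = √((2·δd/d)² + (1·δx/x)²) = √(0.0500 + 0.0107) = 0.246, so δp = 1590.
Q = p + w: δQ = √(δp² + δw²) = √(2.52e+06 + 2250) = 1590

1590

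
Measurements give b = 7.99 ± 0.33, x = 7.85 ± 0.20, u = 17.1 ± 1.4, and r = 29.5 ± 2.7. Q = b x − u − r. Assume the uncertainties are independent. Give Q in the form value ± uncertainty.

Let p = b·x = 62.7. δp/p = √((1·δb/b)² + (1·δx/x)²) = √(0.00171 + 0.000649) = 0.0485, so δp = 3.04.
Q = p − u − r: δQ = √(δp² + δu² + δr²) = √(9.26 + 1.96 + 7.29) = 4.30
Q = 16.1.

16.1 ± 4.30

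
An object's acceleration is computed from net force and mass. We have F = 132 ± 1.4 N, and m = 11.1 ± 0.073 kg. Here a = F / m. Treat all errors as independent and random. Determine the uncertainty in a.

Since a is a product/quotient, work with relative uncertainties:
  (1·δF/F)² = (1×0.0106)² = 0.000112;  (-1·δm/m)² = (-1×0.00658)² = 4.33e-05
δa/a = √(0.000156) = 0.0125
a = 11.9 m/s^2, so δa = 0.0125 × 11.9 = 0.148 m/s^2.

0.148 m/s^2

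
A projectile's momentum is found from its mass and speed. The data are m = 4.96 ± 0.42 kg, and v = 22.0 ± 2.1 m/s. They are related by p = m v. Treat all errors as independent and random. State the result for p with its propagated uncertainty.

109 ± 13.9 kg·m/s

Products/powers → add relative errors in quadrature, weighted by exponent:
  (1·δm/m)² = (1×0.0847)² = 0.00717;  (1·δv/v)² = (1×0.0955)² = 0.00911
δp/p = √(0.0163) = 0.128
p = 109 kg·m/s, so δp = 0.128 × 109 = 13.9 kg·m/s.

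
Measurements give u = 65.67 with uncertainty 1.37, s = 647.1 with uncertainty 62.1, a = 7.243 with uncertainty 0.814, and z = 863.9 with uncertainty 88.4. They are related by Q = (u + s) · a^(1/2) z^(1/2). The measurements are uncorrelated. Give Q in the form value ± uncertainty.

56380 ± 6520

Let w = u + s = 712.8. δw = √(δu² + δs²) = √(1.88 + 3860) = 62.1, so δw/w = 0.0871.
Q is then a monomial in w, a, z:
δQ/Q = √((δw/w)² + (½·δa/a)² + (½·δz/z)²) = √(0.00759 + 0.00316 + 0.00262) = 0.116
Q = 56380, so δQ = 0.116 × 56380 = 6520.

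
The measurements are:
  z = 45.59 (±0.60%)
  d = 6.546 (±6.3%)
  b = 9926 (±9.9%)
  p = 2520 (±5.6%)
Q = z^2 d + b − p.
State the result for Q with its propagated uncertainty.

21010 ± 1320

Let w = z^2·d = 13610. δw/w = √((2·δz/z)² + (1·δd/d)²) = √(0.000144 + 0.00397) = 0.0641, so δw = 873.
Q = w + b − p: δQ = √(δw² + δb² + δp²) = √(7.61e+05 + 9.66e+05 + 19900) = 1320
Q = 21010.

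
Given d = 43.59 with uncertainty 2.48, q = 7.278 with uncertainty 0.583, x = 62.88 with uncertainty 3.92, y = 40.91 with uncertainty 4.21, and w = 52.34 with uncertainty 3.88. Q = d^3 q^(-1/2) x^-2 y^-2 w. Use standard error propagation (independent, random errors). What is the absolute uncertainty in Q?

0.0745

Since Q is a product/quotient, work with relative uncertainties:
  (3·δd/d)² = (3×0.0569)² = 0.0291;  (−½·δq/q)² = (-0.5×0.0801)² = 0.00160;  (-2·δx/x)² = (-2×0.0623)² = 0.0155;  (-2·δy/y)² = (-2×0.103)² = 0.0424;  (1·δw/w)² = (1×0.0741)² = 0.00550
δQ/Q = √(0.0941) = 0.307
Q = 0.2428, so δQ = 0.307 × 0.2428 = 0.0745.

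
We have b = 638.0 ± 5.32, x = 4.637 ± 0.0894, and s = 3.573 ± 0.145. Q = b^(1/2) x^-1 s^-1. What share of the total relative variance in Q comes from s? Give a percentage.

(δQ/Q)² = (½·δb/b)² + (-1·δx/x)² + (-1·δs/s)²
  b term: (0.5×0.00834)² = 1.74e-05
  x term: (-1×0.0193)² = 0.000372
  s term: (-1×0.0406)² = 0.00165
Total = 0.00204. Share from s = 0.00165/0.00204 = 0.809.

80.9%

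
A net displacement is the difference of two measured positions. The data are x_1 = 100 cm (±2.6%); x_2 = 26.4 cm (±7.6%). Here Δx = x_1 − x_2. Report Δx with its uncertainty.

73.6 ± 3.28 cm

Sums and differences: (δΔx)² = Σ (cᵢ δxᵢ)².
  (δx_1)² = 6.76;  (δx_2)² = 4.03
δΔx = √(10.8) = 3.28 cm
Δx = 73.6 cm.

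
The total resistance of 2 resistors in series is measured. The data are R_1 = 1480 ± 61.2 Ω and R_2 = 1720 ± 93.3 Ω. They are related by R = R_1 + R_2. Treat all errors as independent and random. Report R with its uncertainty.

3200 ± 112 Ω

Sums and differences: (δR)² = Σ (cᵢ δxᵢ)².
  (δR_1)² = 3750;  (δR_2)² = 8700
δR = √(12500) = 112 Ω
R = 3200 Ω.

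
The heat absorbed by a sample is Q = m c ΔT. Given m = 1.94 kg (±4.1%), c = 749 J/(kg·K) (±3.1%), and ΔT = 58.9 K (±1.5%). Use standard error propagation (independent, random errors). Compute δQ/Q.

Products/powers → add relative errors in quadrature, weighted by exponent:
  (1·δm/m)² = (1×0.0410)² = 0.00168;  (1·δc/c)² = (1×0.0310)² = 0.000961;  (1·δΔT/ΔT)² = (1×0.0150)² = 0.000225
δQ/Q = √(0.00287) = 0.0535

0.0535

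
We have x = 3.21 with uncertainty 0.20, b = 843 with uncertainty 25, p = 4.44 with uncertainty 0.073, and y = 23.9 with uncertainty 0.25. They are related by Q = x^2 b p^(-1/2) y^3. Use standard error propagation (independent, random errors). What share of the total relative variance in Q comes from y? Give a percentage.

(δQ/Q)² = (2·δx/x)² + (1·δb/b)² + (−½·δp/p)² + (3·δy/y)²
  x term: (2×0.0623)² = 0.0155
  b term: (1×0.0297)² = 0.000879
  p term: (-0.5×0.0164)² = 6.76e-05
  y term: (3×0.0105)² = 0.000985
Total = 0.0175. Share from y = 0.000985/0.0175 = 0.0564.

5.64%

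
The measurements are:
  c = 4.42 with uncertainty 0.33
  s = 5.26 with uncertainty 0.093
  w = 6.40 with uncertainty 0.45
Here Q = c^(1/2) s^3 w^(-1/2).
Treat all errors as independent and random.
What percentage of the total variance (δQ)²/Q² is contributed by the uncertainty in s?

(δQ/Q)² = (½·δc/c)² + (3·δs/s)² + (−½·δw/w)²
  c term: (0.5×0.0747)² = 0.00139
  s term: (3×0.0177)² = 0.00281
  w term: (-0.5×0.0703)² = 0.00124
Total = 0.00544. Share from s = 0.00281/0.00544 = 0.517.

51.7%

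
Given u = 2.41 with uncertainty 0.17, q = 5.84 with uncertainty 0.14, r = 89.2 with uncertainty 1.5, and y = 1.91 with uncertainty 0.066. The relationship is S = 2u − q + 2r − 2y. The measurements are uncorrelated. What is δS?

Sums and differences: (δS)² = Σ (cᵢ δxᵢ)².
  (2·δu)² = 0.116;  (δq)² = 0.0196;  (2·δr)² = 9.00;  (2·δy)² = 0.0174
δS = √(9.15) = 3.03

3.03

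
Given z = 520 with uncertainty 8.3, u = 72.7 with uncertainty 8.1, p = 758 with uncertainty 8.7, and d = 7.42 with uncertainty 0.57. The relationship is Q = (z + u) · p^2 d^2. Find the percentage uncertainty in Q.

15.7%

Let w = z + u = 593. δw = √(δz² + δu²) = √(68.9 + 65.6) = 11.6, so δw/w = 0.0196.
Q is then a monomial in w, p, d:
δQ/Q = √((δw/w)² + (2·δp/p)² + (2·δd/d)²) = √(0.000383 + 0.000527 + 0.0236) = 0.157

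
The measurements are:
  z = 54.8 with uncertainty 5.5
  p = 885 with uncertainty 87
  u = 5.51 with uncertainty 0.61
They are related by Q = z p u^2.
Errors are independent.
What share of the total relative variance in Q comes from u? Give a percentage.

(δQ/Q)² = (1·δz/z)² + (1·δp/p)² + (2·δu/u)²
  z term: (1×0.100)² = 0.0101
  p term: (1×0.0983)² = 0.00966
  u term: (2×0.111)² = 0.0490
Total = 0.0688. Share from u = 0.0490/0.0688 = 0.713.

71.3%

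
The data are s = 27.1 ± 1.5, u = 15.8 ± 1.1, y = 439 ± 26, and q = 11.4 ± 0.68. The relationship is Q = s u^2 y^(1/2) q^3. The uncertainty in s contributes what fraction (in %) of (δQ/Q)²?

(δQ/Q)² = (1·δs/s)² + (2·δu/u)² + (½·δy/y)² + (3·δq/q)²
  s term: (1×0.0554)² = 0.00306
  u term: (2×0.0696)² = 0.0194
  y term: (0.5×0.0592)² = 0.000877
  q term: (3×0.0596)² = 0.0320
Total = 0.0554. Share from s = 0.00306/0.0554 = 0.0554.

5.54%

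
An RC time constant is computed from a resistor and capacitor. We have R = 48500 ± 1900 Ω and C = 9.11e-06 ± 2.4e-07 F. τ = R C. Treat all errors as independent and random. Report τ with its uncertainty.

τ is a product of powers, so relative uncertainties combine in quadrature:
  (1·δR/R)² = (1×0.0392)² = 0.00153;  (1·δC/C)² = (1×0.0263)² = 0.000694
δτ/τ = √(0.00223) = 0.0472
τ = 0.442 s, so δτ = 0.0472 × 0.442 = 0.0209 s.

0.442 ± 0.0209 s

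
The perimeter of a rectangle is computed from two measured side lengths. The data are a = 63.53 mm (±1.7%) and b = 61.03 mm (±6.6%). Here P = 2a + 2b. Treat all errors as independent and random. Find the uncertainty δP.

8.34 mm

Absolute uncertainties add in quadrature for a linear combination:
  (2·δa)² = 4.67;  (2·δb)² = 64.9
δP = √(69.6) = 8.34 mm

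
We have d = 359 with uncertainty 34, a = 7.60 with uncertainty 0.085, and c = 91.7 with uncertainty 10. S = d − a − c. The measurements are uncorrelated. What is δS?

S is a linear combination, so absolute uncertainties add in quadrature:
  (δd)² = 1160;  (δa)² = 0.00723;  (δc)² = 100
δS = √(1260) = 35.4

35.4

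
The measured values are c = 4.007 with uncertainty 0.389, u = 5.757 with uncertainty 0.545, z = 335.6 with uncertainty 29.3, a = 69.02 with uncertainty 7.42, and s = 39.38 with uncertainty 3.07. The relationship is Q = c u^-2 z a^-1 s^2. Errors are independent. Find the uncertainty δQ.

Since Q is a product/quotient, work with relative uncertainties:
  (1·δc/c)² = (1×0.0971)² = 0.00942;  (-2·δu/u)² = (-2×0.0947)² = 0.0358;  (1·δz/z)² = (1×0.0873)² = 0.00762;  (-1·δa/a)² = (-1×0.108)² = 0.0116;  (2·δs/s)² = (2×0.0780)² = 0.0243
δQ/Q = √(0.0888) = 0.298
Q = 911.6, so δQ = 0.298 × 911.6 = 272.

272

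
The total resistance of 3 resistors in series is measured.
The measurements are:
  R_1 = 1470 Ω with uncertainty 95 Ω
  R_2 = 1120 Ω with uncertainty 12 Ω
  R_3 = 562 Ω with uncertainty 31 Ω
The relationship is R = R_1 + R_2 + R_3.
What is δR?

Absolute uncertainties add in quadrature for a linear combination:
  (δR_1)² = 9020;  (δR_2)² = 144;  (δR_3)² = 961
δR = √(10100) = 101 Ω

101 Ω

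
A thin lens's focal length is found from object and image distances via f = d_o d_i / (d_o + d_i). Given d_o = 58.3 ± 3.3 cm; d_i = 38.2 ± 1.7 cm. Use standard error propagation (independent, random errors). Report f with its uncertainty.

23.1 ± 0.808 cm

∂f/∂d_o = (d_i/(d_o+d_i))² = 0.157;  ∂f/∂d_i = (d_o/(d_o+d_i))² = 0.365
δf = √((∂f/∂d_o · δd_o)² + (∂f/∂d_i · δd_i)²) = √(0.267 + 0.385) = 0.808 cm
f = 23.1 cm.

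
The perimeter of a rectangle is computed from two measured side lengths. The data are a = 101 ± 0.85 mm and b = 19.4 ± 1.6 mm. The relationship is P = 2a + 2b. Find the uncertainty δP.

3.62 mm

Sums and differences: (δP)² = Σ (cᵢ δxᵢ)².
  (2·δa)² = 2.89;  (2·δb)² = 10.2
δP = √(13.1) = 3.62 mm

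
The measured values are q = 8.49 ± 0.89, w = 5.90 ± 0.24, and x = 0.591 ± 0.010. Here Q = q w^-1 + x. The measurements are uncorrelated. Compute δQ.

Let p = q·w^-1 = 1.44. δp/p = √((1·δq/q)² + (-1·δw/w)²) = √(0.0110 + 0.00165) = 0.112, so δp = 0.162.
Q = p + x: δQ = √(δp² + δx²) = √(0.0262 + 0.000100) = 0.162

0.162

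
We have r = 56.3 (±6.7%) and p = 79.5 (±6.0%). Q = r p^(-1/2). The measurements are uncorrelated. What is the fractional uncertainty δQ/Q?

Each factor contributes (exponent × relative error)² to (δQ/Q)²:
  (1·δr/r)² = (1×0.0670)² = 0.00449;  (−½·δp/p)² = (-0.5×0.0600)² = 0.000900
δQ/Q = √(0.00539) = 0.0734

0.0734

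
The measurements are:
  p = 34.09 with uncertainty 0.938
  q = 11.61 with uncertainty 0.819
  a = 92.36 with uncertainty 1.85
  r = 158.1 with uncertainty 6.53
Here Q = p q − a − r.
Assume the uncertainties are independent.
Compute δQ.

Let w = p·q = 395.8. δw/w = √((1·δp/p)² + (1·δq/q)²) = √(0.000757 + 0.00498) = 0.0757, so δw = 30.0.
Q = w − a − r: δQ = √(δw² + δa² + δr²) = √(898 + 3.42 + 42.6) = 30.7

30.7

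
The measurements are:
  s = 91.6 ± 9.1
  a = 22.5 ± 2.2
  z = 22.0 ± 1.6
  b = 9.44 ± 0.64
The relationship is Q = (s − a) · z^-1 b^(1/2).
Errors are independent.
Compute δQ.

Let u = s − a = 69.1. δu = √(δs² + δa²) = √(82.8 + 4.84) = 9.36, so δu/u = 0.135.
Q is then a monomial in u, z, b:
δQ/Q = √((δu/u)² + (-1·δz/z)² + (½·δb/b)²) = √(0.0184 + 0.00529 + 0.00115) = 0.157
Q = 9.65, so δQ = 0.157 × 9.65 = 1.52.

1.52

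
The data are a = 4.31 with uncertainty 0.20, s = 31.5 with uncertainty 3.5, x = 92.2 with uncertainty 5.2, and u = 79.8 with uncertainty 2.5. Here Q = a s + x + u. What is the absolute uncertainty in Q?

17.3

Let p = a·s = 136. δp/p = √((1·δa/a)² + (1·δs/s)²) = √(0.00215 + 0.0123) = 0.120, so δp = 16.3.
Q = p + x + u: δQ = √(δp² + δx² + δu²) = √(267 + 27.0 + 6.25) = 17.3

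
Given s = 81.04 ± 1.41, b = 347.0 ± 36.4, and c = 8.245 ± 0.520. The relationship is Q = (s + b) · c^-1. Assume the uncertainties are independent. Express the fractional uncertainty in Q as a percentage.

10.6%

Let u = s + b = 428.0. δu = √(δs² + δb²) = √(1.99 + 1320) = 36.4, so δu/u = 0.0851.
Q is then a monomial in u, c:
δQ/Q = √((δu/u)² + (-1·δc/c)²) = √(0.00724 + 0.00398) = 0.106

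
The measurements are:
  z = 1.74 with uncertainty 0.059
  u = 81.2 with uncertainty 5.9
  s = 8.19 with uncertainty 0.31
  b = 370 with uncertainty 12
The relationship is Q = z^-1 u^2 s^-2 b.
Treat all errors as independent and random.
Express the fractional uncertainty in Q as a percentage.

17.0%

Q is a product of powers, so relative uncertainties combine in quadrature:
  (-1·δz/z)² = (-1×0.0339)² = 0.00115;  (2·δu/u)² = (2×0.0727)² = 0.0211;  (-2·δs/s)² = (-2×0.0379)² = 0.00573;  (1·δb/b)² = (1×0.0324)² = 0.00105
δQ/Q = √(0.0291) = 0.170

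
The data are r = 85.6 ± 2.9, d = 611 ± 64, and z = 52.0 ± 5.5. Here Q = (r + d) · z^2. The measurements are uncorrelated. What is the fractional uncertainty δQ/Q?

Let u = r + d = 697. δu = √(δr² + δd²) = √(8.41 + 4100) = 64.1, so δu/u = 0.0920.
Q is then a monomial in u, z:
δQ/Q = √((δu/u)² + (2·δz/z)²) = √(0.00846 + 0.0447) = 0.231

0.231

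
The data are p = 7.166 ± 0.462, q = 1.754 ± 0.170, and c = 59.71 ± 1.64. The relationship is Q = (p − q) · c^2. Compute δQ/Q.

Let u = p − q = 5.412. δu = √(δp² + δq²) = √(0.213 + 0.0289) = 0.492, so δu/u = 0.0910.
Q is then a monomial in u, c:
δQ/Q = √((δu/u)² + (2·δc/c)²) = √(0.00827 + 0.00302) = 0.106

0.106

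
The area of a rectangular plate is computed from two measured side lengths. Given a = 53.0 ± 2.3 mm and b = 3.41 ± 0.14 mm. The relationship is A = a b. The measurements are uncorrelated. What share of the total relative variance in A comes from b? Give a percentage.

47.2%

(δA/A)² = (1·δa/a)² + (1·δb/b)²
  a term: (1×0.0434)² = 0.00188
  b term: (1×0.0411)² = 0.00169
Total = 0.00357. Share from b = 0.00169/0.00357 = 0.472.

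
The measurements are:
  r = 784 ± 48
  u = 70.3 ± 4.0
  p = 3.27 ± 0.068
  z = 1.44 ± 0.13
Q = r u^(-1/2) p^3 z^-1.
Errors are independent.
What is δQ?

Products/powers → add relative errors in quadrature, weighted by exponent:
  (1·δr/r)² = (1×0.0612)² = 0.00375;  (−½·δu/u)² = (-0.5×0.0569)² = 0.000809;  (3·δp/p)² = (3×0.0208)² = 0.00389;  (-1·δz/z)² = (-1×0.0903)² = 0.00815
δQ/Q = √(0.0166) = 0.129
Q = 2270, so δQ = 0.129 × 2270 = 293.

293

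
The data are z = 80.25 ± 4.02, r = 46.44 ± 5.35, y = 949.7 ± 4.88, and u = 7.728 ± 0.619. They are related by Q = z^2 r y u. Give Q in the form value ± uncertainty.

(2.195 ± 0.379) × 10^9

Each factor contributes (exponent × relative error)² to (δQ/Q)²:
  (2·δz/z)² = (2×0.0501)² = 0.0100;  (1·δr/r)² = (1×0.115)² = 0.0133;  (1·δy/y)² = (1×0.00514)² = 2.64e-05;  (1·δu/u)² = (1×0.0801)² = 0.00642
δQ/Q = √(0.0298) = 0.172
Q = 2.195e+09, so δQ = 0.172 × 2.195e+09 = 3.79e+08.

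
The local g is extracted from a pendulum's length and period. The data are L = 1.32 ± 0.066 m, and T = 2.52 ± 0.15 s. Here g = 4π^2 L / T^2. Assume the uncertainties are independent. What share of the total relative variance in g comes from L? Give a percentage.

15.0%

(δg/g)² = (1·δL/L)² + (-2·δT/T)²
  L term: (1×0.0500)² = 0.00250
  T term: (-2×0.0595)² = 0.0142
Total = 0.0167. Share from L = 0.00250/0.0167 = 0.150.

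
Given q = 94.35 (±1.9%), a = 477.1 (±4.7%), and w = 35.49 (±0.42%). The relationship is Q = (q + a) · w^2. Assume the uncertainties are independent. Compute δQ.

29000

Let u = q + a = 571.5. δu = √(δq² + δa²) = √(3.21 + 503) = 22.5, so δu/u = 0.0394.
Q is then a monomial in u, w:
δQ/Q = √((δu/u)² + (2·δw/w)²) = √(0.00155 + 7.06e-05) = 0.0403
Q = 719800, so δQ = 0.0403 × 719800 = 29000.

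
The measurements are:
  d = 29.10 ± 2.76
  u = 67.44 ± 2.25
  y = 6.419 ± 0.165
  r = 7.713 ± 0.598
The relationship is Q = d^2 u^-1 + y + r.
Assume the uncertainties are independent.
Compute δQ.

2.50

Let p = d^2·u^-1 = 12.56. δp/p = √((2·δd/d)² + (-1·δu/u)²) = √(0.0360 + 0.00111) = 0.193, so δp = 2.42.
Q = p + y + r: δQ = √(δp² + δy² + δr²) = √(5.85 + 0.0272 + 0.358) = 2.50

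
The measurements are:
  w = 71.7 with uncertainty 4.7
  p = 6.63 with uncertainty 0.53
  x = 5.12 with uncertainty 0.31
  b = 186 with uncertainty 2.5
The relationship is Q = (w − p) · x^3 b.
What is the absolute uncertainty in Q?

3.19e+05

Let u = w − p = 65.1. δu = √(δw² + δp²) = √(22.1 + 0.281) = 4.73, so δu/u = 0.0727.
Q is then a monomial in u, x, b:
δQ/Q = √((δu/u)² + (3·δx/x)² + (1·δb/b)²) = √(0.00528 + 0.0330 + 0.000181) = 0.196
Q = 1.62e+06, so δQ = 0.196 × 1.62e+06 = 3.19e+05.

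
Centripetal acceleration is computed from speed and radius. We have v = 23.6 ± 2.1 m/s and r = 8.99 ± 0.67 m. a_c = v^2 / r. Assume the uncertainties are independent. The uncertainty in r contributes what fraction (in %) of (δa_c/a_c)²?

(δa_c/a_c)² = (2·δv/v)² + (-1·δr/r)²
  v term: (2×0.0890)² = 0.0317
  r term: (-1×0.0745)² = 0.00555
Total = 0.0372. Share from r = 0.00555/0.0372 = 0.149.

14.9%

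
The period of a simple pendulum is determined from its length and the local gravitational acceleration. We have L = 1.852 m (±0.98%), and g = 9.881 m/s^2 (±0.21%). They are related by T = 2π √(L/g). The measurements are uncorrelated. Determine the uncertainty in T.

Relative error in a monomial: (δT/T)² = Σ (nᵢ · δxᵢ/xᵢ)².
  (½·δL/L)² = (0.5×0.00980)² = 2.4e-05;  (−½·δg/g)² = (-0.5×0.00210)² = 1.1e-06
δT/T = √(2.51e-05) = 0.00501
T = 2.720 s, so δT = 0.00501 × 2.720 = 0.0136 s.

0.0136 s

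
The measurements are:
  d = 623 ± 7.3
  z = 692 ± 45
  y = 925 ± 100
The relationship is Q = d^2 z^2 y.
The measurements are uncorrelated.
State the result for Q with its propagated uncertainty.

Since Q is a product/quotient, work with relative uncertainties:
  (2·δd/d)² = (2×0.0117)² = 0.000549;  (2·δz/z)² = (2×0.0650)² = 0.0169;  (1·δy/y)² = (1×0.108)² = 0.0117
δQ/Q = √(0.0292) = 0.171
Q = 1.72e+14, so δQ = 0.171 × 1.72e+14 = 2.94e+13.

(1.72 ± 0.294) × 10^14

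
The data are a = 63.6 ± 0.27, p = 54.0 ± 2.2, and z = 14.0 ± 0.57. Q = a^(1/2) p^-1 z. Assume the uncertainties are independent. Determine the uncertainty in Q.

Since Q is a product/quotient, work with relative uncertainties:
  (½·δa/a)² = (0.5×0.00425)² = 4.51e-06;  (-1·δp/p)² = (-1×0.0407)² = 0.00166;  (1·δz/z)² = (1×0.0407)² = 0.00166
δQ/Q = √(0.00332) = 0.0576
Q = 2.07, so δQ = 0.0576 × 2.07 = 0.119.

0.119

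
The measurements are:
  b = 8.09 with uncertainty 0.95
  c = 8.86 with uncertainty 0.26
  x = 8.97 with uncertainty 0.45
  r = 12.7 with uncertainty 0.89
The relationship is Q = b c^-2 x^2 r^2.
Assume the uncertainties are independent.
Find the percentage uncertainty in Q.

Products/powers → add relative errors in quadrature, weighted by exponent:
  (1·δb/b)² = (1×0.117)² = 0.0138;  (-2·δc/c)² = (-2×0.0293)² = 0.00344;  (2·δx/x)² = (2×0.0502)² = 0.0101;  (2·δr/r)² = (2×0.0701)² = 0.0196
δQ/Q = √(0.0469) = 0.217

21.7%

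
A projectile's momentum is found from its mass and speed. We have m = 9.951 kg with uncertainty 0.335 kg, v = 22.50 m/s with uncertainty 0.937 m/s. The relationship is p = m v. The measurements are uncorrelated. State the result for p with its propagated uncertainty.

223.9 ± 12.0 kg·m/s

Relative error in a monomial: (δp/p)² = Σ (nᵢ · δxᵢ/xᵢ)².
  (1·δm/m)² = (1×0.0337)² = 0.00113;  (1·δv/v)² = (1×0.0416)² = 0.00173
δp/p = √(0.00287) = 0.0535
p = 223.9 kg·m/s, so δp = 0.0535 × 223.9 = 12.0 kg·m/s.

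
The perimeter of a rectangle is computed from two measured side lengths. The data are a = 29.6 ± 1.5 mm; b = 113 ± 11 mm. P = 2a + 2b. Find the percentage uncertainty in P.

P is a linear combination, so absolute uncertainties add in quadrature:
  (2·δa)² = 9.00;  (2·δb)² = 484
δP = √(493) = 22.2 mm
P = 285 mm, so δP/P = 22.2/285 = 0.0779.

7.79%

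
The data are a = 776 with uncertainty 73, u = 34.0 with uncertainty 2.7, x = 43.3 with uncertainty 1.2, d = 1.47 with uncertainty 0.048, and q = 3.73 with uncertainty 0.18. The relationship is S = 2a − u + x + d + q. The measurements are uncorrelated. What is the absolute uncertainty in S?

Absolute uncertainties add in quadrature for a linear combination:
  (2·δa)² = 21300;  (δu)² = 7.29;  (δx)² = 1.44;  (δd)² = 0.00230;  (δq)² = 0.0324
δS = √(21300) = 146

146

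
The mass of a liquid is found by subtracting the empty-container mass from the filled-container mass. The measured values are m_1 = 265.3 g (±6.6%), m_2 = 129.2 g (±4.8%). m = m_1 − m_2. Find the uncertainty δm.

18.6 g

Absolute uncertainties add in quadrature for a linear combination:
  (δm_1)² = 307;  (δm_2)² = 38.5
δm = √(345) = 18.6 g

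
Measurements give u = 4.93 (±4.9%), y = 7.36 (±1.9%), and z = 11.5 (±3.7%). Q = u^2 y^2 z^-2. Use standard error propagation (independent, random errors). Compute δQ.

For a monomial Q ∝ u^2, y^2, z^-2, fractional errors add in quadrature:
  (2·δu/u)² = (2×0.0490)² = 0.00960;  (2·δy/y)² = (2×0.0190)² = 0.00144;  (-2·δz/z)² = (-2×0.0370)² = 0.00548
δQ/Q = √(0.0165) = 0.129
Q = 9.96, so δQ = 0.129 × 9.96 = 1.28.

1.28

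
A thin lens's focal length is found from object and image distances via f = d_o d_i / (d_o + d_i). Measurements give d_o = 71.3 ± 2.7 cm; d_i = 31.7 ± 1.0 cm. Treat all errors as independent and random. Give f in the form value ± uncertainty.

21.9 ± 0.543 cm

∂f/∂d_o = (d_i/(d_o+d_i))² = 0.0947;  ∂f/∂d_i = (d_o/(d_o+d_i))² = 0.479
δf = √((∂f/∂d_o · δd_o)² + (∂f/∂d_i · δd_i)²) = √(0.0654 + 0.230) = 0.543 cm
f = 21.9 cm.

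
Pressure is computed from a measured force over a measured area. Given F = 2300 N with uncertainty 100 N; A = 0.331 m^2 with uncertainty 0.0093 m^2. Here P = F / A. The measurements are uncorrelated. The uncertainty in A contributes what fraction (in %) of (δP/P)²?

29.5%

(δP/P)² = (1·δF/F)² + (-1·δA/A)²
  F term: (1×0.0435)² = 0.00189
  A term: (-1×0.0281)² = 0.000789
Total = 0.00268. Share from A = 0.000789/0.00268 = 0.295.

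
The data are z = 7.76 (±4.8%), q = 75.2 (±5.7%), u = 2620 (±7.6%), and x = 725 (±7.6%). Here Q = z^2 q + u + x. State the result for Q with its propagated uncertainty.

7870 ± 546

Let p = z^2·q = 4530. δp/p = √((2·δz/z)² + (1·δq/q)²) = √(0.00922 + 0.00325) = 0.112, so δp = 506.
Q = p + u + x: δQ = √(δp² + δu² + δx²) = √(2.56e+05 + 39600 + 3040) = 546
Q = 7870.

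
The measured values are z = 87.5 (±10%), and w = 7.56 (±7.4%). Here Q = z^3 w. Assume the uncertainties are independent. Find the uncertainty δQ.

1.56e+06

Relative error in a monomial: (δQ/Q)² = Σ (nᵢ · δxᵢ/xᵢ)².
  (3·δz/z)² = (3×0.100)² = 0.0900;  (1·δw/w)² = (1×0.0740)² = 0.00548
δQ/Q = √(0.0955) = 0.309
Q = 5.06e+06, so δQ = 0.309 × 5.06e+06 = 1.56e+06.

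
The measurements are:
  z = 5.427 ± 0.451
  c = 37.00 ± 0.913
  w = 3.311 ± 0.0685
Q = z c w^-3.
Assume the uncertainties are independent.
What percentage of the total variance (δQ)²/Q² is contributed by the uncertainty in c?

(δQ/Q)² = (1·δz/z)² + (1·δc/c)² + (-3·δw/w)²
  z term: (1×0.0831)² = 0.00691
  c term: (1×0.0247)² = 0.000609
  w term: (-3×0.0207)² = 0.00385
Total = 0.0114. Share from c = 0.000609/0.0114 = 0.0536.

5.36%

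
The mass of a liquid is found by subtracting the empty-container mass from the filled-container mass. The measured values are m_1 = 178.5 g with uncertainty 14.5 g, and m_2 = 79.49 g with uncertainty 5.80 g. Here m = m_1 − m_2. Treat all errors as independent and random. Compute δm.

15.6 g

Sums and differences: (δm)² = Σ (cᵢ δxᵢ)².
  (δm_1)² = 210;  (δm_2)² = 33.6
δm = √(244) = 15.6 g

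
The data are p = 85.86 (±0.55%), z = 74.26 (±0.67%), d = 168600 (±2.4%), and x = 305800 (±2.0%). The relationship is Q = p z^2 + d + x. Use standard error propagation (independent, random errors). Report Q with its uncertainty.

947900 ± 10000

Let w = p·z^2 = 473500. δw/w = √((1·δp/p)² + (2·δz/z)²) = √(3.03e-05 + 0.000180) = 0.0145, so δw = 6860.
Q = w + d + x: δQ = √(δw² + δd² + δx²) = √(4.7e+07 + 1.64e+07 + 3.74e+07) = 10000
Q = 947900.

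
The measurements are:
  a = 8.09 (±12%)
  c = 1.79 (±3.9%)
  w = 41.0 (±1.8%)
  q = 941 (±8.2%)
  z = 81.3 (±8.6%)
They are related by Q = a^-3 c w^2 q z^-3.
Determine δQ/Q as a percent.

45.4%

Since Q is a product/quotient, work with relative uncertainties:
  (-3·δa/a)² = (-3×0.120)² = 0.130;  (1·δc/c)² = (1×0.0390)² = 0.00152;  (2·δw/w)² = (2×0.0180)² = 0.00130;  (1·δq/q)² = (1×0.0820)² = 0.00672;  (-3·δz/z)² = (-3×0.0860)² = 0.0666
δQ/Q = √(0.206) = 0.454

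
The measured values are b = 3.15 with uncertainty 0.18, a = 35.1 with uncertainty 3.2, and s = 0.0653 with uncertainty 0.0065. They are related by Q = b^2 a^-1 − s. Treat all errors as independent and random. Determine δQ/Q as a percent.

19.2%

Let p = b^2·a^-1 = 0.283. δp/p = √((2·δb/b)² + (-1·δa/a)²) = √(0.0131 + 0.00831) = 0.146, so δp = 0.0413.
Q = p − s: δQ = √(δp² + δs²) = √(0.00171 + 4.22e-05) = 0.0418
Q = 0.217, so δQ/Q = 0.0418/0.217 = 0.192.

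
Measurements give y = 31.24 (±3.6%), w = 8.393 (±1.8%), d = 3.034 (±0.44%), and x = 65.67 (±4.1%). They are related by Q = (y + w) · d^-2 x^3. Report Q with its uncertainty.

Let u = y + w = 39.63. δu = √(δy² + δw²) = √(1.26 + 0.0228) = 1.13, so δu/u = 0.0286.
Q is then a monomial in u, d, x:
δQ/Q = √((δu/u)² + (-2·δd/d)² + (3·δx/x)²) = √(0.000820 + 7.74e-05 + 0.0151) = 0.127
Q = 1.219e+06, so δQ = 0.127 × 1.219e+06 = 1.54e+05.

(1.219 ± 0.154) × 10^6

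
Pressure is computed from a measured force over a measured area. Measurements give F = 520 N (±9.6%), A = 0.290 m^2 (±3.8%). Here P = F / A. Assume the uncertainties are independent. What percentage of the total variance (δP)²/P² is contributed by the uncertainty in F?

(δP/P)² = (1·δF/F)² + (-1·δA/A)²
  F term: (1×0.0960)² = 0.00922
  A term: (-1×0.0380)² = 0.00144
Total = 0.0107. Share from F = 0.00922/0.0107 = 0.865.

86.5%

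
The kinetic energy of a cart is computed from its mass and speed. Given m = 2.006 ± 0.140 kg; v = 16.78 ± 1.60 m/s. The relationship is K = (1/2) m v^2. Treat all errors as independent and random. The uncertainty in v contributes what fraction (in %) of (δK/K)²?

88.2%

(δK/K)² = (1·δm/m)² + (2·δv/v)²
  m term: (1×0.0698)² = 0.00487
  v term: (2×0.0954)² = 0.0364
Total = 0.0412. Share from v = 0.0364/0.0412 = 0.882.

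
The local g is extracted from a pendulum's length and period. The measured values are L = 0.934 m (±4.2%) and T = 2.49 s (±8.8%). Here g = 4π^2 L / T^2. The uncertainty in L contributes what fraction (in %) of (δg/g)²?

5.39%

(δg/g)² = (1·δL/L)² + (-2·δT/T)²
  L term: (1×0.0420)² = 0.00176
  T term: (-2×0.0880)² = 0.0310
Total = 0.0327. Share from L = 0.00176/0.0327 = 0.0539.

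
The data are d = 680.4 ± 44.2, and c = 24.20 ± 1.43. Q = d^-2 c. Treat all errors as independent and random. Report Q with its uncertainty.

For a monomial Q ∝ d^-2, c, fractional errors add in quadrature:
  (-2·δd/d)² = (-2×0.0650)² = 0.0169;  (1·δc/c)² = (1×0.0591)² = 0.00349
δQ/Q = √(0.0204) = 0.143
Q = 5.227e-05, so δQ = 0.143 × 5.227e-05 = 7.46e-06.

(5.227 ± 0.746) × 10^-5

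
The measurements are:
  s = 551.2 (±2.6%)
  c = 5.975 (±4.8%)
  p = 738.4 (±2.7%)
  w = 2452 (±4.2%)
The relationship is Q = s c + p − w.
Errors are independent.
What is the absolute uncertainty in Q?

208

Let h = s·c = 3293. δh/h = √((1·δs/s)² + (1·δc/c)²) = √(0.000676 + 0.00230) = 0.0546, so δh = 180.
Q = h + p − w: δQ = √(δh² + δp² + δw²) = √(32300 + 397 + 10600) = 208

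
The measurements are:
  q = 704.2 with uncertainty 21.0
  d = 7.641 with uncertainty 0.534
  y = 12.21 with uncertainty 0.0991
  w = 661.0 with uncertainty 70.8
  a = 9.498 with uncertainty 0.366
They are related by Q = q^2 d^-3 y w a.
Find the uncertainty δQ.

For a monomial Q ∝ q^2, d^-3, y, w, a, fractional errors add in quadrature:
  (2·δq/q)² = (2×0.0298)² = 0.00356;  (-3·δd/d)² = (-3×0.0699)² = 0.0440;  (1·δy/y)² = (1×0.00812)² = 6.59e-05;  (1·δw/w)² = (1×0.107)² = 0.0115;  (1·δa/a)² = (1×0.0385)² = 0.00148
δQ/Q = √(0.0605) = 0.246
Q = 8.521e+07, so δQ = 0.246 × 8.521e+07 = 2.1e+07.

2.1e+07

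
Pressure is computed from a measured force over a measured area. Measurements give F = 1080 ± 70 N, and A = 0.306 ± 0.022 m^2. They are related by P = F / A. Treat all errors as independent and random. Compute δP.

Each factor contributes (exponent × relative error)² to (δP/P)²:
  (1·δF/F)² = (1×0.0648)² = 0.00420;  (-1·δA/A)² = (-1×0.0719)² = 0.00517
δP/P = √(0.00937) = 0.0968
P = 3530 Pa, so δP = 0.0968 × 3530 = 342 Pa.

342 Pa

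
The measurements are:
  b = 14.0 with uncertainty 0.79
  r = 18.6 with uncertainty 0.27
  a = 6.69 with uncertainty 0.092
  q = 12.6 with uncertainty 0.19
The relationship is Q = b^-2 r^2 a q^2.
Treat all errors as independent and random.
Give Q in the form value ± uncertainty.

1870 ± 227

Since Q is a product/quotient, work with relative uncertainties:
  (-2·δb/b)² = (-2×0.0564)² = 0.0127;  (2·δr/r)² = (2×0.0145)² = 0.000843;  (1·δa/a)² = (1×0.0138)² = 0.000189;  (2·δq/q)² = (2×0.0151)² = 0.000910
δQ/Q = √(0.0147) = 0.121
Q = 1870, so δQ = 0.121 × 1870 = 227.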